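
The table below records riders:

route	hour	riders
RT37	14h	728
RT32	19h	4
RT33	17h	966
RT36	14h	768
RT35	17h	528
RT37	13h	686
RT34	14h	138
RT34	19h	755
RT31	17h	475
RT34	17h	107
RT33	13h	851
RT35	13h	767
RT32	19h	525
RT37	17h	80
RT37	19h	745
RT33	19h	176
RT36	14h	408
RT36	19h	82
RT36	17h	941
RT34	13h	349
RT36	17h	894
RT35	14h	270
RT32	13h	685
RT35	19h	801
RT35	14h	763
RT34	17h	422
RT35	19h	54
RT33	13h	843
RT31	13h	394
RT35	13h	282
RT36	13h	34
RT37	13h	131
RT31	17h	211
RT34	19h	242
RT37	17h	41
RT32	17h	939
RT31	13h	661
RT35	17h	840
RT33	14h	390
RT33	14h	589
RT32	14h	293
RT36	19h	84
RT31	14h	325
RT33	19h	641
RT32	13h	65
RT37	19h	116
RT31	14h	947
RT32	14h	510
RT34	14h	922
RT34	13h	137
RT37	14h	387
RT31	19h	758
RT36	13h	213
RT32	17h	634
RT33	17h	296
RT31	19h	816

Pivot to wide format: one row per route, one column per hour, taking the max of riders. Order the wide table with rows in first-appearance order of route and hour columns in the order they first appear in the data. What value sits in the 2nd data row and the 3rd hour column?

With rows in first-appearance order of route, row 2 is route=RT32. hour columns in first-appearance order: 14h, 19h, 17h, 13h; column 3 is 17h.
Long rows with route=RT32, hour=17h: max(939, 634) = 939.

939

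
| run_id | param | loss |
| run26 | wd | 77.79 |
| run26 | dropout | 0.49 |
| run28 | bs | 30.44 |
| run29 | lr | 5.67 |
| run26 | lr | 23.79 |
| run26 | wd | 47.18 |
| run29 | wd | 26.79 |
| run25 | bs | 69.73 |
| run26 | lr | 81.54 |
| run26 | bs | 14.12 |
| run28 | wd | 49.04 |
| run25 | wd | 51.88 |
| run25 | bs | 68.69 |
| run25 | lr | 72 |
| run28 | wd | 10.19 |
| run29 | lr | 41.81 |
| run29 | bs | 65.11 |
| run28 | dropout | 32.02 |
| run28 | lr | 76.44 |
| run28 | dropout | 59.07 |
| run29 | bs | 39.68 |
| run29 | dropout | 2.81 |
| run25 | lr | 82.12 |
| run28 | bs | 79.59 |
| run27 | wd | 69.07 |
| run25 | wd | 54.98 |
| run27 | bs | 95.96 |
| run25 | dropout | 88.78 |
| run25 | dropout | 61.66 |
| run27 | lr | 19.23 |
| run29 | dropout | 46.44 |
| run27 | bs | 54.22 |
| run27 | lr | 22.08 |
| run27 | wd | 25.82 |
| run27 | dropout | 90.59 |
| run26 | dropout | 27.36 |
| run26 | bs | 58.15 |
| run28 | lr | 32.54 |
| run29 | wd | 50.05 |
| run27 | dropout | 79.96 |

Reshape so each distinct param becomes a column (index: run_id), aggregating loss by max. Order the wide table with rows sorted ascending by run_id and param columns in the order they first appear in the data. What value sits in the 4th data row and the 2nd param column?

59.07

With rows sorted ascending by run_id, row 4 is run_id=run28. param columns in first-appearance order: wd, dropout, bs, lr; column 2 is dropout.
Long rows with run_id=run28, param=dropout: max(32.02, 59.07) = 59.07.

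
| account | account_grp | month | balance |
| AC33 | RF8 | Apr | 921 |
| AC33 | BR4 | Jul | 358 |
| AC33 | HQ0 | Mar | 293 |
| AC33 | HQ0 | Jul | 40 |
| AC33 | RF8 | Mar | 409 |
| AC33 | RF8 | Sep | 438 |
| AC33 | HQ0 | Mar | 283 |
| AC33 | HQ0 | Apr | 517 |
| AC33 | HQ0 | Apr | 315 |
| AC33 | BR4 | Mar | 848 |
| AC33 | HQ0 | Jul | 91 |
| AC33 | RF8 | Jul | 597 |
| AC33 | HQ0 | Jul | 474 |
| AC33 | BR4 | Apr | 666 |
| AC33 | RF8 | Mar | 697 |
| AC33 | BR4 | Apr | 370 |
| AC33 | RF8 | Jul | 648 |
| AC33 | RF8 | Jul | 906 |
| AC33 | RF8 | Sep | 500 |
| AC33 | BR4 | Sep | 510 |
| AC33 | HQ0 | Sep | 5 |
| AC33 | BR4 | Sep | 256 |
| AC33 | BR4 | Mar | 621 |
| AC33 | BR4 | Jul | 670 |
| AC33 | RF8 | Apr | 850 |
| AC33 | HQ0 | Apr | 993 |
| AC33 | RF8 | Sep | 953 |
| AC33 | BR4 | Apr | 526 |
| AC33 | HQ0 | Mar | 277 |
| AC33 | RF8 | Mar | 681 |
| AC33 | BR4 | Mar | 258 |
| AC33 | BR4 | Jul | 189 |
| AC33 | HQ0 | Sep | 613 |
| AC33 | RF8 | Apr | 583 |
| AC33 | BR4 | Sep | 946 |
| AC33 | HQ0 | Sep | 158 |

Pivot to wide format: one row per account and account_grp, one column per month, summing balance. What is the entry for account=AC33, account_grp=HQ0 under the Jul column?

Rows with account=AC33, account_grp=HQ0 and month=Jul: balance values are 40, 91, 474.
40 + 91 + 474 = 605.

605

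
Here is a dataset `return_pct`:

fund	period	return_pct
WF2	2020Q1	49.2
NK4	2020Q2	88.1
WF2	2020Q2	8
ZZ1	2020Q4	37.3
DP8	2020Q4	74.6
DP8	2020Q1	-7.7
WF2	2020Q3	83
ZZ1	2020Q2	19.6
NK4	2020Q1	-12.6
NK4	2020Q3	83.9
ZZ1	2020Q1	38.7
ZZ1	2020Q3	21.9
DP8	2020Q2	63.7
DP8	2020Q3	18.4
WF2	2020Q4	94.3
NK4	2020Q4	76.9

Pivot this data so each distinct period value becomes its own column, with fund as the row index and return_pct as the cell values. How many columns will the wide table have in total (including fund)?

1 column for fund plus 4 distinct period values → 5 columns.

5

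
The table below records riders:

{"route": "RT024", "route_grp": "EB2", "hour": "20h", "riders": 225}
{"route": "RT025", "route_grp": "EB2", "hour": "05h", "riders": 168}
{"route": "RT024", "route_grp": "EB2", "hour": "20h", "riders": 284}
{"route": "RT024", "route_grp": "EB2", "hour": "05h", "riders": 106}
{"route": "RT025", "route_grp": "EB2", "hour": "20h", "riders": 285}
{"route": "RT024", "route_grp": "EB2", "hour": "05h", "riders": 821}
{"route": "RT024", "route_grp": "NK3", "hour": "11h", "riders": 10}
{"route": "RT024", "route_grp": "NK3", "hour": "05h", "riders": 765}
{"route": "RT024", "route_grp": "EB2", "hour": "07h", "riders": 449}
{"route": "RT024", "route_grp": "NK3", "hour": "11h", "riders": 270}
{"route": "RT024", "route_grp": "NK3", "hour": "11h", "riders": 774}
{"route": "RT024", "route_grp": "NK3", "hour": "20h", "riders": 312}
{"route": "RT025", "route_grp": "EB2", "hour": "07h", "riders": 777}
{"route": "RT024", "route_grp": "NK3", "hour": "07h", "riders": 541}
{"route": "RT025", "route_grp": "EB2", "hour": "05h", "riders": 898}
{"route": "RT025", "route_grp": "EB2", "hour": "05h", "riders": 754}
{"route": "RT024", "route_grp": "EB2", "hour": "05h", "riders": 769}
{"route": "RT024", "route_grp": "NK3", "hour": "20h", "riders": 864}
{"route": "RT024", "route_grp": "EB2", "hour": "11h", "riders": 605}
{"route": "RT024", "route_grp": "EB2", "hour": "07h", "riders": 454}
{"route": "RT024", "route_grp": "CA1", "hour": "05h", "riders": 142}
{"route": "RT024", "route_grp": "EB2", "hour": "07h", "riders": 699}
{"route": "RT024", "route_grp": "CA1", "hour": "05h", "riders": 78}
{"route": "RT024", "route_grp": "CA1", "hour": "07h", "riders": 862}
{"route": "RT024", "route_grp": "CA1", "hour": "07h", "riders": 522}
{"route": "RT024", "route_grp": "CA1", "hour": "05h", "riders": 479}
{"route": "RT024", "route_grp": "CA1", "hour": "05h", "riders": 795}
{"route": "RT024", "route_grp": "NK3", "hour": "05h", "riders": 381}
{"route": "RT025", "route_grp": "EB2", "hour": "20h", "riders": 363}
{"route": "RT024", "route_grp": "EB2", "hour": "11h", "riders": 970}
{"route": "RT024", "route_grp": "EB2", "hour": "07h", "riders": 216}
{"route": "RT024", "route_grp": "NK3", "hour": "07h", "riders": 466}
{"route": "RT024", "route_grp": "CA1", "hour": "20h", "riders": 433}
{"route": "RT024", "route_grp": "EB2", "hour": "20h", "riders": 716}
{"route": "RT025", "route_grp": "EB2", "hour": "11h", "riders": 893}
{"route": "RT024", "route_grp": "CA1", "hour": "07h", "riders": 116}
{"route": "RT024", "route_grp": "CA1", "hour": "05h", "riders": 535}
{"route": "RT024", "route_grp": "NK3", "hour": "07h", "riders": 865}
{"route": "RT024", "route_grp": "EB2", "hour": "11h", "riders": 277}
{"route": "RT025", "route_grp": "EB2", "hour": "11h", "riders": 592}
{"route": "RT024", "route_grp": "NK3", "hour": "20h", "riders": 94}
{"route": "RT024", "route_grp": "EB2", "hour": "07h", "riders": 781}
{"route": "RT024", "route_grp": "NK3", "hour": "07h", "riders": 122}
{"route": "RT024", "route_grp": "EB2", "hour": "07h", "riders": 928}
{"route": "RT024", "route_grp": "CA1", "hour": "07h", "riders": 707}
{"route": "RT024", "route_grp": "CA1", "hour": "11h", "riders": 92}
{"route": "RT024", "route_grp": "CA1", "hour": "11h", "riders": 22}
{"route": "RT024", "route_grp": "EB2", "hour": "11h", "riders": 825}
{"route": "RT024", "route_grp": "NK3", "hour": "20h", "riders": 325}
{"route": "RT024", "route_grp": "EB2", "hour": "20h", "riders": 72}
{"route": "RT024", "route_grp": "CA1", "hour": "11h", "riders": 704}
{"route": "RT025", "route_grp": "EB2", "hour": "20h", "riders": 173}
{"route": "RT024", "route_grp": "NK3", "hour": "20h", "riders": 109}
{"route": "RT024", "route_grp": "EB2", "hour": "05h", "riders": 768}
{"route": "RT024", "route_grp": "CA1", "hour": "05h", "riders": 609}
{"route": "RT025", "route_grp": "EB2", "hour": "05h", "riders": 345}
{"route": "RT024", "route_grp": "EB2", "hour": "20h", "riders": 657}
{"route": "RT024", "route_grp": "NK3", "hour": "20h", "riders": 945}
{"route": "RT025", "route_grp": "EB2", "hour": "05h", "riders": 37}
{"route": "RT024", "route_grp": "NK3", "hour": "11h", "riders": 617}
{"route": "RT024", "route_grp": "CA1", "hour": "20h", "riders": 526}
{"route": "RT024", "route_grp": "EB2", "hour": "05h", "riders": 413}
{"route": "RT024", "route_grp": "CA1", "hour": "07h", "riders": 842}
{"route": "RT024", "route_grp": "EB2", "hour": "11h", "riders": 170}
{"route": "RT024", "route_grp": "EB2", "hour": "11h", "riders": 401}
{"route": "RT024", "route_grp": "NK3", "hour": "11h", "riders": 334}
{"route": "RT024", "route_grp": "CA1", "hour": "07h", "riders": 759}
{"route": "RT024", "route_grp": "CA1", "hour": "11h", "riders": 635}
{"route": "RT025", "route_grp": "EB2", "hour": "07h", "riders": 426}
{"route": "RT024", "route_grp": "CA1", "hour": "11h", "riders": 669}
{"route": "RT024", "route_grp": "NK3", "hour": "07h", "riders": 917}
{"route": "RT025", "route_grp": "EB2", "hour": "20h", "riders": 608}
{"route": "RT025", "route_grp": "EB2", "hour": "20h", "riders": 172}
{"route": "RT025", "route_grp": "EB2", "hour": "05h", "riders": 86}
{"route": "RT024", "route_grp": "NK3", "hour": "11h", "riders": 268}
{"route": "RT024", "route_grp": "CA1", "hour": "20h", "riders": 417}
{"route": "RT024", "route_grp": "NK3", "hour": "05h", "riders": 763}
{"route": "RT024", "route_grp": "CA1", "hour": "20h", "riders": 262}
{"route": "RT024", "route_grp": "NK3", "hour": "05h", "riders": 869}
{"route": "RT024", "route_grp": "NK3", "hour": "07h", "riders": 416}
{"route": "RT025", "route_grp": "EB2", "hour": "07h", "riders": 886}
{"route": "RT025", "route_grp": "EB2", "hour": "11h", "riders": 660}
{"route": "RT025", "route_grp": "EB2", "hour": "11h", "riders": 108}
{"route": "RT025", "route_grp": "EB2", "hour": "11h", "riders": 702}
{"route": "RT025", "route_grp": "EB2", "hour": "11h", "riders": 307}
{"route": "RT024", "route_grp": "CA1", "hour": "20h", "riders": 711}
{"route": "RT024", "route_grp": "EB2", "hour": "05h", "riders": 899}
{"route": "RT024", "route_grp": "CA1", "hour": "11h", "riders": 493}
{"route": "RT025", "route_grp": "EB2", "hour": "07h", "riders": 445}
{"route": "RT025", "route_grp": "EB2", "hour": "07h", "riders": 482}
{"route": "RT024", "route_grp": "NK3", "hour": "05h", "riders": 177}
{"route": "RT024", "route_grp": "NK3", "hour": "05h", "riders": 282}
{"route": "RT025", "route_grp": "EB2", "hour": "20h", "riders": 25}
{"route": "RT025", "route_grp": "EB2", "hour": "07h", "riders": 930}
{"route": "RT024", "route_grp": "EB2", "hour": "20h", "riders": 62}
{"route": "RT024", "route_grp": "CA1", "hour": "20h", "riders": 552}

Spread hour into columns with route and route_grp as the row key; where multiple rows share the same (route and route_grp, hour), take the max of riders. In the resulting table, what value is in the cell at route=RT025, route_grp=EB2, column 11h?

893

Rows with route=RT025, route_grp=EB2 and hour=11h: riders values are 893, 592, 660, 108, 702, 307.
max(893, 592, 660, 108, 702, 307) = 893.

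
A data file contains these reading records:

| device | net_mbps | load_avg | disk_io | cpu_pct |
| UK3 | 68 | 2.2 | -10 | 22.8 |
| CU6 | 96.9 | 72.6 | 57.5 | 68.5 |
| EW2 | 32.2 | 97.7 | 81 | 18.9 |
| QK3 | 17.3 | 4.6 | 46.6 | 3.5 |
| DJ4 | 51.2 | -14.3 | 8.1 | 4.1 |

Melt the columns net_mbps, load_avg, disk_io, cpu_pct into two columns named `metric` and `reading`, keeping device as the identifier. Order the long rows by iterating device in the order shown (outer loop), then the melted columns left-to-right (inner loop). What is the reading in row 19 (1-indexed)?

20 rows total (5 × 4). Row 19: index ⌊(19-1)/4⌋ = 4 into device → DJ4; (19-1) mod 4 = 2 into the melted columns → disk_io.
So row 19 is (DJ4, disk_io, 8.1); reading = 8.1.

8.1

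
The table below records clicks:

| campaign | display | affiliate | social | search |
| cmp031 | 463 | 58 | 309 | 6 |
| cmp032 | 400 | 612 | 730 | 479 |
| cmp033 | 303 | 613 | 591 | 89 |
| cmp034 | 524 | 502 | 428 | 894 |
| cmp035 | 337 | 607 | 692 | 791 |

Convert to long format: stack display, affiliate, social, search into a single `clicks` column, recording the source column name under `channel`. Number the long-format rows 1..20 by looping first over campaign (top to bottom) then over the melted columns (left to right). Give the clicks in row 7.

730

20 rows total (5 × 4). Row 7: index ⌊(7-1)/4⌋ = 1 into campaign → cmp032; (7-1) mod 4 = 2 into the melted columns → social.
So row 7 is (cmp032, social, 730); clicks = 730.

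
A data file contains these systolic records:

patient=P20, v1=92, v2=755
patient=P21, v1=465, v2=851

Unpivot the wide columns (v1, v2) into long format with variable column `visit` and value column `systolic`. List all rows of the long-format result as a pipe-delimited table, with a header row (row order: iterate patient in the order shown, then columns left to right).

Each (patient, column) pair becomes one row: 2 × 2 = 4 rows.
For example, (P20, v1) → systolic=92.

| patient | visit | systolic |
| P20 | v1 | 92 |
| P20 | v2 | 755 |
| P21 | v1 | 465 |
| P21 | v2 | 851 |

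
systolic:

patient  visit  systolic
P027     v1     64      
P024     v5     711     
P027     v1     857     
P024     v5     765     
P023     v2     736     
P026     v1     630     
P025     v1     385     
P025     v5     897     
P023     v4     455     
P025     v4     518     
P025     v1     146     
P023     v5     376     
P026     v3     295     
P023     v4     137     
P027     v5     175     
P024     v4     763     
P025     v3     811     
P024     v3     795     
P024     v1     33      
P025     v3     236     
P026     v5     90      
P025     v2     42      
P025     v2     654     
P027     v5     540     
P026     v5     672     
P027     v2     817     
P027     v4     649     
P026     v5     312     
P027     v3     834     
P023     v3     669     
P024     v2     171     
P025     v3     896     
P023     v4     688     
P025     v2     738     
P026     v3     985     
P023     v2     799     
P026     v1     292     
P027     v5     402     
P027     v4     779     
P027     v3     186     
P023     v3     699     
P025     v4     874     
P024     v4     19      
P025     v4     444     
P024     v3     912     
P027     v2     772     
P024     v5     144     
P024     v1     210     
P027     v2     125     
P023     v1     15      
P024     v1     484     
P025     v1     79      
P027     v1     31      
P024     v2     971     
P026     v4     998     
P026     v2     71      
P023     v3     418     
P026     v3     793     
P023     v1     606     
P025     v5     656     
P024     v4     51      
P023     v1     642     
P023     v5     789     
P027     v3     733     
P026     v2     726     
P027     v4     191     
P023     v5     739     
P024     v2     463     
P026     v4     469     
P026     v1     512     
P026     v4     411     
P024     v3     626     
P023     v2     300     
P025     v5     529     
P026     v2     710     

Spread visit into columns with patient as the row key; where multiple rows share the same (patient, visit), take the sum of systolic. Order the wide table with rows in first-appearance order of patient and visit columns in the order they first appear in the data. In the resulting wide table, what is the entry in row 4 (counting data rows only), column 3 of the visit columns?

With rows in first-appearance order of patient, row 4 is patient=P026. visit columns in first-appearance order: v1, v5, v2, v4, v3; column 3 is v2.
Long rows with patient=P026, visit=v2: 71 + 726 + 710 = 1507.

1507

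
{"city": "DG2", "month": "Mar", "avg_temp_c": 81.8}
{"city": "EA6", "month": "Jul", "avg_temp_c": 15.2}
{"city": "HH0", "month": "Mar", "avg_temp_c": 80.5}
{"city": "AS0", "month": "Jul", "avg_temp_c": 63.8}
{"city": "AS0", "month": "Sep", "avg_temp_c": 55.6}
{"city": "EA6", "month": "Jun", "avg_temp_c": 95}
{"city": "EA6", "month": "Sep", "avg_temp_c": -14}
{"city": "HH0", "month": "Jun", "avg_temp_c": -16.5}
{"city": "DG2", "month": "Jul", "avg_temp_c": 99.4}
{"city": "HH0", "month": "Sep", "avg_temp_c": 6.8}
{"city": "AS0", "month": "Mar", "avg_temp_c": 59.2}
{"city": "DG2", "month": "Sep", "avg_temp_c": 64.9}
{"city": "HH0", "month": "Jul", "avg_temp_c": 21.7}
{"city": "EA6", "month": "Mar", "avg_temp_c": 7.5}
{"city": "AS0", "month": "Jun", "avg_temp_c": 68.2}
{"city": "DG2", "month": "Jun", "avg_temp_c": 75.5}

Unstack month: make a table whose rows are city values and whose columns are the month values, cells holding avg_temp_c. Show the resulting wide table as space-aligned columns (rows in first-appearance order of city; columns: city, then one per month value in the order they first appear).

city  Mar   Jul   Sep   Jun  
DG2   81.8  99.4  64.9  75.5 
EA6   7.5   15.2  -14   95   
HH0   80.5  21.7  6.8   -16.5
AS0   59.2  63.8  55.6  68.2 

Columns: city plus the 4 distinct month values (Mar, Jul, Sep, Jun).
For example, row DG2 column Mar takes avg_temp_c=81.8 from the long row (DG2, Mar).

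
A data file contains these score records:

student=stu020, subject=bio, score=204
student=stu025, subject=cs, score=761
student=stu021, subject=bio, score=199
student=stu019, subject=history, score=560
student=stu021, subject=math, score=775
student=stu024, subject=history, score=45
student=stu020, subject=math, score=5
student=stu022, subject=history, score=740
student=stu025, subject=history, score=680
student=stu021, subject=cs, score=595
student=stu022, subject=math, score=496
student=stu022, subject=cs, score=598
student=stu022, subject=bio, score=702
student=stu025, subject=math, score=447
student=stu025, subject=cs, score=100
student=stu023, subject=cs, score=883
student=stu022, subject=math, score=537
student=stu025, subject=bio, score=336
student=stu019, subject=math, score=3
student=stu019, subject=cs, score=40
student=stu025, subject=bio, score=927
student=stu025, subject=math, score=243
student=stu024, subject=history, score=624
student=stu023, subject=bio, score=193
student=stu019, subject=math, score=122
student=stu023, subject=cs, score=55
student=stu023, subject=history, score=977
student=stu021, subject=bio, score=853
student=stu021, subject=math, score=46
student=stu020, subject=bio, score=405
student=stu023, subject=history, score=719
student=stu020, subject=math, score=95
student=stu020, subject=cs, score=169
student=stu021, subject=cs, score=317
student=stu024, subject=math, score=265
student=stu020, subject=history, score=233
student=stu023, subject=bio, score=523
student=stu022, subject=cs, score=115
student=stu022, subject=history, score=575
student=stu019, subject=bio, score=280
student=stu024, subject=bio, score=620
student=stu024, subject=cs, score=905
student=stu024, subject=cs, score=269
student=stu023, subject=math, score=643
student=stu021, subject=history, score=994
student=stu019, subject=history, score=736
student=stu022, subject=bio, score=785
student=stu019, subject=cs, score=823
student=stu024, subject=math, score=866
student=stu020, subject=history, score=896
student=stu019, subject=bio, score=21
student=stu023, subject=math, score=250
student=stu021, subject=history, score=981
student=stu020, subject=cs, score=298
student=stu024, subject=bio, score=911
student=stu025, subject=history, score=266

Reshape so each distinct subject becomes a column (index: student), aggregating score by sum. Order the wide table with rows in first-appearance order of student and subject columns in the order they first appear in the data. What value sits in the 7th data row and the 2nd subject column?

938

With rows in first-appearance order of student, row 7 is student=stu023. subject columns in first-appearance order: bio, cs, history, math; column 2 is cs.
Long rows with student=stu023, subject=cs: 883 + 55 = 938.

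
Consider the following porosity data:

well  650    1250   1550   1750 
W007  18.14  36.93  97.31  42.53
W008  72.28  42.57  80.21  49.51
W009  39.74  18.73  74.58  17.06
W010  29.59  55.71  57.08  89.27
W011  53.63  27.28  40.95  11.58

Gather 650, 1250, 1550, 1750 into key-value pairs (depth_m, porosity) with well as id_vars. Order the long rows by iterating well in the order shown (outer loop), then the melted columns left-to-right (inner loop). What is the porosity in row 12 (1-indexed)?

20 rows total (5 × 4). Row 12: index ⌊(12-1)/4⌋ = 2 into well → W009; (12-1) mod 4 = 3 into the melted columns → 1750.
So row 12 is (W009, 1750, 17.06); porosity = 17.06.

17.06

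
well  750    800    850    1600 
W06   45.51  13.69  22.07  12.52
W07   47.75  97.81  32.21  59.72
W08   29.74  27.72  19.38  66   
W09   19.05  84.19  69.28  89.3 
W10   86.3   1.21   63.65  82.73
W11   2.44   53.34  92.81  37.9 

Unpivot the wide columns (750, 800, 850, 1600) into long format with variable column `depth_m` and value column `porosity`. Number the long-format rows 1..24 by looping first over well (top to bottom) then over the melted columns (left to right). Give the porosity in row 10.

24 rows total (6 × 4). Row 10: index ⌊(10-1)/4⌋ = 2 into well → W08; (10-1) mod 4 = 1 into the melted columns → 800.
So row 10 is (W08, 800, 27.72); porosity = 27.72.

27.72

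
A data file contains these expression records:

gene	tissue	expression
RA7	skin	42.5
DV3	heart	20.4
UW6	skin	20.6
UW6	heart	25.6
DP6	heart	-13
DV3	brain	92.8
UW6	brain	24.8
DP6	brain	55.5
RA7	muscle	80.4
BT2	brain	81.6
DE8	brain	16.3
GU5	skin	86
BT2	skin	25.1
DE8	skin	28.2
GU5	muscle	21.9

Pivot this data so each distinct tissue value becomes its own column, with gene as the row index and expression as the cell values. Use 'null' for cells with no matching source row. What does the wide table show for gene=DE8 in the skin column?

The long row with gene=DE8, tissue=skin has expression=28.2.

28.2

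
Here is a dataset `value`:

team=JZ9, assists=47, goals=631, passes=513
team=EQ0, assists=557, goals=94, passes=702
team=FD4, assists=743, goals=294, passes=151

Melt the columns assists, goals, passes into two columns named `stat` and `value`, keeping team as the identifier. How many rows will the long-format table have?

3 team values × 3 melted columns = 9 rows.

9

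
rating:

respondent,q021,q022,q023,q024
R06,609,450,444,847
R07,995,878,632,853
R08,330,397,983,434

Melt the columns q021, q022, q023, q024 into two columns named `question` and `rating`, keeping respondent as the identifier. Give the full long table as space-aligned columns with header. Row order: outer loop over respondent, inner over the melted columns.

respondent  question  rating
R06         q021      609   
R06         q022      450   
R06         q023      444   
R06         q024      847   
R07         q021      995   
R07         q022      878   
R07         q023      632   
R07         q024      853   
R08         q021      330   
R08         q022      397   
R08         q023      983   
R08         q024      434   

Each (respondent, column) pair becomes one row: 3 × 4 = 12 rows.
For example, (R06, q021) → rating=609.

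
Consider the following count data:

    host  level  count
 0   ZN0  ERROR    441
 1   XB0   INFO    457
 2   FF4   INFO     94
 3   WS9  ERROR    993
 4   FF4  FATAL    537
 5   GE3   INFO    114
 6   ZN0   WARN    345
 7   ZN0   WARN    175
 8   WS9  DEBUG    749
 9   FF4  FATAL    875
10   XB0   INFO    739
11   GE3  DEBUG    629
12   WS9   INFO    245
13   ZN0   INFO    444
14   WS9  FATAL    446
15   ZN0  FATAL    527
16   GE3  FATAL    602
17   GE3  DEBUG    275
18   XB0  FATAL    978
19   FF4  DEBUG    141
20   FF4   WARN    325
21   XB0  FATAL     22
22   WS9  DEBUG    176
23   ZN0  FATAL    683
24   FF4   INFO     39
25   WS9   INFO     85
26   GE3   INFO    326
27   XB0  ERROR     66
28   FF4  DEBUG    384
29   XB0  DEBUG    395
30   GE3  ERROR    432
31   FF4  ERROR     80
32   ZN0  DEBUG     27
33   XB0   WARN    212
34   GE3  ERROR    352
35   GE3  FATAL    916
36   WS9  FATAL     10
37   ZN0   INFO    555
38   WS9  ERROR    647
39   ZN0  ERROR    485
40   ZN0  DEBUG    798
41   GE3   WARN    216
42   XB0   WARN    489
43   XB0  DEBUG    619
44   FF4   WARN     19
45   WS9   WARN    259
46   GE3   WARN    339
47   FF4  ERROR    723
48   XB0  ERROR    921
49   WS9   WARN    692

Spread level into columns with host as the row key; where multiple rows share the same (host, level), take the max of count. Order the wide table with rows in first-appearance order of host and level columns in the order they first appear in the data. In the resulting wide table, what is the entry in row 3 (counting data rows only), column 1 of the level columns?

723

With rows in first-appearance order of host, row 3 is host=FF4. level columns in first-appearance order: ERROR, INFO, FATAL, WARN, DEBUG; column 1 is ERROR.
Long rows with host=FF4, level=ERROR: max(80, 723) = 723.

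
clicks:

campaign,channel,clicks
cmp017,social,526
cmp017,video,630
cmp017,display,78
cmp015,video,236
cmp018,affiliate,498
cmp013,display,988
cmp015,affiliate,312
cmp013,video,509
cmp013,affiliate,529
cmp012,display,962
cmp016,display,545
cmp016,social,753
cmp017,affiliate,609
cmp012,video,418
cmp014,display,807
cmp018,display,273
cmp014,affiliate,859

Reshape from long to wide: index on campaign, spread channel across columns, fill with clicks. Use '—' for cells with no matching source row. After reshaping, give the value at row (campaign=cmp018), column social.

No long-format row has campaign=cmp018 and channel=social, so the cell is —.

—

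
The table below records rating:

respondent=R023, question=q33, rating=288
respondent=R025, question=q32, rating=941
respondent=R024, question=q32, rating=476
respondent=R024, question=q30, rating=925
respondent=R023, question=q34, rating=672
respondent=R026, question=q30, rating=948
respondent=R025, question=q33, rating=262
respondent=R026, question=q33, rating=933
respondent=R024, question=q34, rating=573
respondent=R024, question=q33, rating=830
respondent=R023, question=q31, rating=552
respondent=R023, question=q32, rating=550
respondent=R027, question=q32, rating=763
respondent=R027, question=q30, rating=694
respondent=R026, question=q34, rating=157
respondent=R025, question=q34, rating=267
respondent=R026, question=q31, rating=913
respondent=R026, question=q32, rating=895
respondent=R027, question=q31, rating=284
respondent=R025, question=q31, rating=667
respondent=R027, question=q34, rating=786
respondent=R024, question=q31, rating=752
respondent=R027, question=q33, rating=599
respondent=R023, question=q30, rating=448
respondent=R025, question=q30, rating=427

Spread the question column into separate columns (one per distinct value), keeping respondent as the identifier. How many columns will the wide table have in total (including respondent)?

1 column for respondent plus 5 distinct question values → 6 columns.

6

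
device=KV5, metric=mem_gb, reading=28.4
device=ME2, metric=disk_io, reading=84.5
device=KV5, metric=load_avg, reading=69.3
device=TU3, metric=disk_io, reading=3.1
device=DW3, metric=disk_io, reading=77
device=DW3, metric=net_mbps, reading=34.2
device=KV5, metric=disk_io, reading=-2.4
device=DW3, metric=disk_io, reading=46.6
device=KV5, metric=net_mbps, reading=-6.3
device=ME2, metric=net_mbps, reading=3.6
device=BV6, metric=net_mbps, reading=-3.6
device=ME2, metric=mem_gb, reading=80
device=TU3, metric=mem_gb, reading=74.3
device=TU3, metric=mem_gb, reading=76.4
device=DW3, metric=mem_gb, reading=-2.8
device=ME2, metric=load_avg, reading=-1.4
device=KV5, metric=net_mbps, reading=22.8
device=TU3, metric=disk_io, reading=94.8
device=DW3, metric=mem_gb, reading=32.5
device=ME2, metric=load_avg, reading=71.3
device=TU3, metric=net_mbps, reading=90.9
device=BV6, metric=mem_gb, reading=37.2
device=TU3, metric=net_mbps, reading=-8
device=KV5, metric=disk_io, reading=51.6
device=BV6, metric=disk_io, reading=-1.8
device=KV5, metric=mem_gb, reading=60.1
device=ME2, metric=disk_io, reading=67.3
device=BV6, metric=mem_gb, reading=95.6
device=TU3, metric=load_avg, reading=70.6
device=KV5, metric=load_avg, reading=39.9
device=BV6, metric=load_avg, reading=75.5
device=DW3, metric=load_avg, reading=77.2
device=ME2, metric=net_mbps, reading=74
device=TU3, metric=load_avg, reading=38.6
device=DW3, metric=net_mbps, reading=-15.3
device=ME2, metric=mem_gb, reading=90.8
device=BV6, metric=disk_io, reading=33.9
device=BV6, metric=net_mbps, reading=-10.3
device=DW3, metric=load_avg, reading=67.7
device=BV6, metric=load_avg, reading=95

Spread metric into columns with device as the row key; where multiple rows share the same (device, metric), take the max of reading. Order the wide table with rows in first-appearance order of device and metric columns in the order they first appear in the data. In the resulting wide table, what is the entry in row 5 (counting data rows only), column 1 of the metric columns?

With rows in first-appearance order of device, row 5 is device=BV6. metric columns in first-appearance order: mem_gb, disk_io, load_avg, net_mbps; column 1 is mem_gb.
Long rows with device=BV6, metric=mem_gb: max(37.2, 95.6) = 95.6.

95.6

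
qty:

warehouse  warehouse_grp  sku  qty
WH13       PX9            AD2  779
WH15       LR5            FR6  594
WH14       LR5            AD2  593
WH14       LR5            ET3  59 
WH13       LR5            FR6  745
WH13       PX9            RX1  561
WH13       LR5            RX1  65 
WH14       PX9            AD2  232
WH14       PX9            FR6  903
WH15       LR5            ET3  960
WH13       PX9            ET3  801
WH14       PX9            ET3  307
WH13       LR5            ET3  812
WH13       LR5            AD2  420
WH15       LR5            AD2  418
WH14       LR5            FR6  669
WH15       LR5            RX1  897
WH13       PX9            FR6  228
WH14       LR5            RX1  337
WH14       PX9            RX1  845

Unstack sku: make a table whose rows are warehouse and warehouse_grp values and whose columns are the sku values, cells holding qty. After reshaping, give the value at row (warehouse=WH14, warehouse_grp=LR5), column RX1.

Wide layout: rows indexed by warehouse and warehouse_grp, columns are the 4 distinct sku values (AD2, FR6, ET3, RX1).
Cell (warehouse=WH14, warehouse_grp=LR5, sku=RX1) draws from the long row where warehouse=WH14, warehouse_grp=LR5 and sku=RX1, which has qty=337.

337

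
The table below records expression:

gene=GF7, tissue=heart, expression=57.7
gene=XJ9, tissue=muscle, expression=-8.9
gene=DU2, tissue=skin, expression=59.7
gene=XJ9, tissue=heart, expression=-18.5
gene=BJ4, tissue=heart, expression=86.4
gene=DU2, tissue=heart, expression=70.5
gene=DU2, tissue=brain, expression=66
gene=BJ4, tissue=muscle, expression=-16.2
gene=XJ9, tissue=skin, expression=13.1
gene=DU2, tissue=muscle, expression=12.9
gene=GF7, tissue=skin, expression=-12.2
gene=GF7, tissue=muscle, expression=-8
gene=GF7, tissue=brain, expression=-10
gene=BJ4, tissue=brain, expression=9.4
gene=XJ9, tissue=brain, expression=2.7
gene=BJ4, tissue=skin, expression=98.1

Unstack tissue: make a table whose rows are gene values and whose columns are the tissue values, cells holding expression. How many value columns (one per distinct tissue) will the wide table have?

4 distinct tissue values: brain, heart, muscle, skin.

4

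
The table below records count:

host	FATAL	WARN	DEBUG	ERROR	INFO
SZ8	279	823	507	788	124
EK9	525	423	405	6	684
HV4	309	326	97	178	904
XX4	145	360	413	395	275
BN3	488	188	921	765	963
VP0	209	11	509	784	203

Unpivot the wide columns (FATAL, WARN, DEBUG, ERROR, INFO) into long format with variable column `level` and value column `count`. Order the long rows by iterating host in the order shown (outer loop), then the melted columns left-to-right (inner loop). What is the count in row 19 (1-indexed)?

395

30 rows total (6 × 5). Row 19: index ⌊(19-1)/5⌋ = 3 into host → XX4; (19-1) mod 5 = 3 into the melted columns → ERROR.
So row 19 is (XX4, ERROR, 395); count = 395.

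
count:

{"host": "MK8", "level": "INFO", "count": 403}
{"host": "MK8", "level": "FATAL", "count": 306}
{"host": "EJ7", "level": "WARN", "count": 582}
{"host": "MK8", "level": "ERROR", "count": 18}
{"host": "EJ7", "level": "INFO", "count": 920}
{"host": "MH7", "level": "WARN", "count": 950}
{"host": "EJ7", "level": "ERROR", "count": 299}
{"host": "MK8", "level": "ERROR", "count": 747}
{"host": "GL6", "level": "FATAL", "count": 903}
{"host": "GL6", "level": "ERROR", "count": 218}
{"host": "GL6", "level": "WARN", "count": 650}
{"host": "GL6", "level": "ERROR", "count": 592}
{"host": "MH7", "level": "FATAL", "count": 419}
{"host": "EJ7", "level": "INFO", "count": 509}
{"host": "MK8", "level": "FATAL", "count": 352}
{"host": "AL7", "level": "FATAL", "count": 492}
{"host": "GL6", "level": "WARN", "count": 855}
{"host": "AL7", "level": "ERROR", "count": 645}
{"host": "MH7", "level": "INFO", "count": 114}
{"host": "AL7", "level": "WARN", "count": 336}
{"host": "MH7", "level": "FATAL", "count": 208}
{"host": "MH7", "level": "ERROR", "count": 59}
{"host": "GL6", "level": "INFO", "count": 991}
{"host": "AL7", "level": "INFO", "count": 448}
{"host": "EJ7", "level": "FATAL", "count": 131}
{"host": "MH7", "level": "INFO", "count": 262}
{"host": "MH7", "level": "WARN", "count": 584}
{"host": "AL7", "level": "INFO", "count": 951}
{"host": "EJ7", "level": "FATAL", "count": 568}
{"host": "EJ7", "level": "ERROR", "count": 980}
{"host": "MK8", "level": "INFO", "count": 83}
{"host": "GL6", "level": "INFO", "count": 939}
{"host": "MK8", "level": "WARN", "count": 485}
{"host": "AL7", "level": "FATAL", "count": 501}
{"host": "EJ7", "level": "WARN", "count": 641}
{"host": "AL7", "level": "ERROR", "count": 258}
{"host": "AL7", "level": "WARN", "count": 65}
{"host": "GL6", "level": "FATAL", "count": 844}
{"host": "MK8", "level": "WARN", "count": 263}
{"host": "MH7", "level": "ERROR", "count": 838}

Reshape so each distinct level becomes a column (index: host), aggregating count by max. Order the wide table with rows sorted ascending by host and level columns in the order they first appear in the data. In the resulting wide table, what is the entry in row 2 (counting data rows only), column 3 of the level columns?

641

With rows sorted ascending by host, row 2 is host=EJ7. level columns in first-appearance order: INFO, FATAL, WARN, ERROR; column 3 is WARN.
Long rows with host=EJ7, level=WARN: max(582, 641) = 641.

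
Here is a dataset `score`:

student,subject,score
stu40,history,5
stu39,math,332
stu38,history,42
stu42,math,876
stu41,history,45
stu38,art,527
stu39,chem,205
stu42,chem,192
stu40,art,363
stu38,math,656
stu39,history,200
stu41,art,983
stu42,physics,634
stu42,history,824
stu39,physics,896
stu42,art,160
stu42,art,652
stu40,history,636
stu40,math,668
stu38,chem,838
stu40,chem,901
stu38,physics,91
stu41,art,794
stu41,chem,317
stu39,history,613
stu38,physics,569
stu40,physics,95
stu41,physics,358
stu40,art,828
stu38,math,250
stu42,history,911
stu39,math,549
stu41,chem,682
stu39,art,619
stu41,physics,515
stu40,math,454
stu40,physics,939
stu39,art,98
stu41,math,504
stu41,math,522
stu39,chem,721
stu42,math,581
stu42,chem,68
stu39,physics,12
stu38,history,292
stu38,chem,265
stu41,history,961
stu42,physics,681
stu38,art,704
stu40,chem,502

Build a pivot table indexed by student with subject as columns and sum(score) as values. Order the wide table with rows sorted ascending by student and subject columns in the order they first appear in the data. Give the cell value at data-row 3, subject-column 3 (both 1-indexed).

With rows sorted ascending by student, row 3 is student=stu40. subject columns in first-appearance order: history, math, art, chem, physics; column 3 is art.
Long rows with student=stu40, subject=art: 363 + 828 = 1191.

1191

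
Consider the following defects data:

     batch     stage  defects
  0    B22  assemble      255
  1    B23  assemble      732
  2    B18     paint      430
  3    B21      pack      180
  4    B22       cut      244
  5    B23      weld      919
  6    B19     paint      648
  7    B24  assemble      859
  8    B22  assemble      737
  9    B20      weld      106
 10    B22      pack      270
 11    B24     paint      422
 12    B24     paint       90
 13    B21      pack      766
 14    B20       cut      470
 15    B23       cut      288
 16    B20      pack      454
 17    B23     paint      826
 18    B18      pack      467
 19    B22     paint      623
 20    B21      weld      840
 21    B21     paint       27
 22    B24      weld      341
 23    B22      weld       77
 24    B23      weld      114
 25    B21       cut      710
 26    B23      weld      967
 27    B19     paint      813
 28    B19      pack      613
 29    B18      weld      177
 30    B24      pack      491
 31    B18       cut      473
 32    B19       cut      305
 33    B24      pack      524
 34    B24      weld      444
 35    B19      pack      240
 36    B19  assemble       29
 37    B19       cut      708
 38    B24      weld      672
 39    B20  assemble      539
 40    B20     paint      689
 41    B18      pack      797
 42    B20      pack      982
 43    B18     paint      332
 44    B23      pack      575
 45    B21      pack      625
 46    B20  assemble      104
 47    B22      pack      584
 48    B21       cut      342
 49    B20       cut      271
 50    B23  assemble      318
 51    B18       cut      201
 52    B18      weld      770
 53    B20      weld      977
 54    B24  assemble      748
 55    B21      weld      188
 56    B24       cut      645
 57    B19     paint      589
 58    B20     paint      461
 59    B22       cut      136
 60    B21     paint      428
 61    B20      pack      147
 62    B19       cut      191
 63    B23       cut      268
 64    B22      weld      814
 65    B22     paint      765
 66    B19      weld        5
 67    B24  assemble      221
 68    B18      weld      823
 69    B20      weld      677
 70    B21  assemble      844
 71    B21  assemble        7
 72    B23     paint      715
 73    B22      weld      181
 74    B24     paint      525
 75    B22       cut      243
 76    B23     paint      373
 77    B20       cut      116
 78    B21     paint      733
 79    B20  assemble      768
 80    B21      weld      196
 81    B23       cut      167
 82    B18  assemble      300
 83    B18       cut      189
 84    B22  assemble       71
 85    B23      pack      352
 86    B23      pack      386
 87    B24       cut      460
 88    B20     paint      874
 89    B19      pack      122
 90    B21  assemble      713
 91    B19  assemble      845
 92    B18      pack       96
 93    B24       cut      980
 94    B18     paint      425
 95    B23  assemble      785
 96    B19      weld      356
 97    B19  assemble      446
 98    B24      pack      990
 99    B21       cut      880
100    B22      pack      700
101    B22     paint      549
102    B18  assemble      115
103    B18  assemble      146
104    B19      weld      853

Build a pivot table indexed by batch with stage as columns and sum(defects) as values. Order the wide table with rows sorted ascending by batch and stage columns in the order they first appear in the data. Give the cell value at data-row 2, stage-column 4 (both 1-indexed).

With rows sorted ascending by batch, row 2 is batch=B19. stage columns in first-appearance order: assemble, paint, pack, cut, weld; column 4 is cut.
Long rows with batch=B19, stage=cut: 305 + 708 + 191 = 1204.

1204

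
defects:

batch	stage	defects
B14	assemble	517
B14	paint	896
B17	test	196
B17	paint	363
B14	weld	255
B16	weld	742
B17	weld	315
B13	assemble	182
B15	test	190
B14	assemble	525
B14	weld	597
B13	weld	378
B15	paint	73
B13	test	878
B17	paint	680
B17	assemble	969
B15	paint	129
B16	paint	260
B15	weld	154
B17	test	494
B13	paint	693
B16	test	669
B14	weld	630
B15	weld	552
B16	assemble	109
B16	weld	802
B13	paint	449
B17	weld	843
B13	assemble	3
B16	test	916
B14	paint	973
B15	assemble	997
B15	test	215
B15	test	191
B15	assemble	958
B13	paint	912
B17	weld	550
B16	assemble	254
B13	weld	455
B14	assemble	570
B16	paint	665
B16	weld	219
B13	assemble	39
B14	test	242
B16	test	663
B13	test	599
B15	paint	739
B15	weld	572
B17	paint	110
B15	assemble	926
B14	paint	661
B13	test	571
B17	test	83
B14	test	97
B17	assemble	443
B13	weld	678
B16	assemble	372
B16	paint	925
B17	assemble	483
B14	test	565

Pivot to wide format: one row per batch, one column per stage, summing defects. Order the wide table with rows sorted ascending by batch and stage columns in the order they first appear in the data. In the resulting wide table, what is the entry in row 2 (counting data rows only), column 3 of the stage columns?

904

With rows sorted ascending by batch, row 2 is batch=B14. stage columns in first-appearance order: assemble, paint, test, weld; column 3 is test.
Long rows with batch=B14, stage=test: 242 + 97 + 565 = 904.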